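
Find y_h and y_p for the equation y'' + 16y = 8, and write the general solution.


Homogeneous part: r² + 16 = 0 ⇒ r = ±4i, so y_h = C₁cos(4x) + C₂sin(4x).
Try constant y_p = A; plug in: 16A = 8 ⇒ A = 1/2.
General solution: y = C₁cos(4x) + C₂sin(4x) + 1/2.


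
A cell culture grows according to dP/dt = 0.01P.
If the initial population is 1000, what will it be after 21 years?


The ODE dP/dt = 0.01P has solution P(t) = P(0)e^(0.01t).
Substitute P(0) = 1000 and t = 21: P(21) = 1000 e^(0.21) ≈ 1234.


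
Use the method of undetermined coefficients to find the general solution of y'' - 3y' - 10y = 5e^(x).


Characteristic roots of r² - 3r - 10 = 0 are -2, 5.
y_h = C₁e^(-2x) + C₂e^(5x).
Forcing exponent 1 is not a characteristic root; try y_p = Ae^(x).
Substitute: A·(1 + (-3)·1 + (-10)) = A·-12 = 5, so A = -5/12.
General solution: y = C₁e^(-2x) + C₂e^(5x) - (5/12)e^(x).


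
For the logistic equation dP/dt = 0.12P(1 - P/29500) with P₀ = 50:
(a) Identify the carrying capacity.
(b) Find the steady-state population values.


Logistic ODE dP/dt = 0.12P(1 - P/29500) has equilibria where dP/dt = 0, i.e. P = 0 or P = 29500.
The coefficient (1 - P/K) = 0 when P = K, identifying K = 29500 as the carrying capacity.
(a) K = 29500; (b) equilibria P = 0 and P = 29500.


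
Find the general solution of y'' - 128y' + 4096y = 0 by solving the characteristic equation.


Characteristic equation: r² - 128r + 4096 = 0, i.e. (r - 64)² = 0.
Repeated root r = 64; include an x factor for the second linearly independent solution.
General solution: y = (C₁ + C₂x)e^(64x).


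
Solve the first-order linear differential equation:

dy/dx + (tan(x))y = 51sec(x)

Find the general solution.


P(x) = tan(x) ⇒ μ = e^(∫tan(x)dx) = sec(x).
(sec(x) y)' = 51sec²(x) ⇒ sec(x) y = 51tan(x) + C.
Multiply by cos(x): y = 51sin(x) + C·cos(x).


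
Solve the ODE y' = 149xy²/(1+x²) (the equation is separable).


Separate: dy/y² = 149x/(1+x²) dx.
Integrate LHS: ∫ dy/y² = -1/y.
Integrate RHS via u = 1+x²: (149/2)ln(1+x²) + C.
Result: -1/y = (149/2)ln(1+x²) + C.


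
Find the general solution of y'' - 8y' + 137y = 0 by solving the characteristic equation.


Characteristic equation: r² - 8r + 137 = 0.
Discriminant is negative; roots r = 4 ± 11i (complex conjugate pair).
General solution uses e^(α x)(C₁ cos(β x) + C₂ sin(β x)): y = e^(4x)(C₁cos(11x) + C₂sin(11x)).


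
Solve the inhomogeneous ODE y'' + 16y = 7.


Homogeneous part: r² + 16 = 0 ⇒ r = ±4i, so y_h = C₁cos(4x) + C₂sin(4x).
Try constant y_p = A; plug in: 16A = 7 ⇒ A = 7/16.
General solution: y = C₁cos(4x) + C₂sin(4x) + 7/16.


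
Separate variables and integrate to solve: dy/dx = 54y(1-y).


Separate: dy/[y(1-y)] = 54 dx.
Partial fractions: 1/[y(1-y)] = 1/y + 1/(1-y).
Integrate: ln|y/(1-y)| = 54x + C₀.
Solve for y: y = 1/(1 + Ce^(-54x)).


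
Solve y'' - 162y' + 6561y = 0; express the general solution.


Characteristic equation: r² - 162r + 6561 = 0, i.e. (r - 81)² = 0.
Repeated root r = 81; include an x factor for the second linearly independent solution.
General solution: y = (C₁ + C₂x)e^(81x).


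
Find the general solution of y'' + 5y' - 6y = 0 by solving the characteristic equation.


Characteristic equation: r² + 5r - 6 = 0.
Factor: (r + 6)(r - 1) = 0 ⇒ r = -6, 1 (distinct real).
General solution: y = C₁e^(-6x) + C₂e^(x).


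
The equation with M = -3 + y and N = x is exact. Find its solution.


Check exactness: ∂M/∂y = 1 and ∂N/∂x = 1; equal, so the equation is exact.
Integrate M with respect to x (treating y as constant): ∫M dx = -3x + xy + h(y).
Differentiate w.r.t. y and set equal to N: all terms match, so h'(y) = 0 and h is a constant absorbed into C.
General solution: -3x + xy = C.


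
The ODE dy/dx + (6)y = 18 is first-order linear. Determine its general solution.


P(x) = 6, Q(x) = 18; integrating factor μ = e^(6x).
(μ y)' = 18e^(6x) ⇒ μ y = 3e^(6x) + C.
Divide by μ: y = 3 + Ce^(-6x).


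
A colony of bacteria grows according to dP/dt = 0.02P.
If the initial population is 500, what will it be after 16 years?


The ODE dP/dt = 0.02P has solution P(t) = P(0)e^(0.02t).
Substitute P(0) = 500 and t = 16: P(16) = 500 e^(0.32) ≈ 689.


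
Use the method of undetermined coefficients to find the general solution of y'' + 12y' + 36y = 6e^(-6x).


Characteristic polynomial (r + 6)² = 0; repeated root r = -6.
y_h = (C₁ + C₂x)e^(-6x). Forcing matches the repeated root (resonance), so try y_p = Ax² e^(-6x).
Substitute and solve for A: 2A = 6, so A = 3.
General solution: y = (C₁ + C₂x + 3x²)e^(-6x).


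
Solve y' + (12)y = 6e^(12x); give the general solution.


P(x) = 12 ⇒ μ = e^(12x).
(μ y)' = 6e^(24x) ⇒ μ y = (6/24)e^(24x) + C.
Divide by μ: y = (1/4)e^(12x) + Ce^(-12x).


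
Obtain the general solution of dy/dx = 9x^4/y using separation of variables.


Separate variables: y dy = 9x^4 dx.
Integrate both sides: y²/2 = (9/5)x^5 + C₀.
Multiply by 2: y² = (18/5)x^5 + C.


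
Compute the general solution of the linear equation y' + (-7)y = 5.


P(x) = -7 ⇒ μ = e^(-7x).
(μ y)' = 5e^(-7x) ⇒ μ y = -(5/7)e^(-7x) + C.
Divide by μ: y = -5/7 + Ce^(7x).


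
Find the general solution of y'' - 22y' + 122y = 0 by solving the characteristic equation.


Characteristic equation: r² - 22r + 122 = 0.
Discriminant is negative; roots r = 11 ± 1i (complex conjugate pair).
General solution uses e^(α x)(C₁ cos(β x) + C₂ sin(β x)): y = e^(11x)(C₁cos(x) + C₂sin(x)).


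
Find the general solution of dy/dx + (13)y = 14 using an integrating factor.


P(x) = 13, Q(x) = 14; integrating factor μ = e^(13x).
(μ y)' = 14e^(13x) ⇒ μ y = (14/13)e^(13x) + C.
Divide by μ: y = 14/13 + Ce^(-13x).


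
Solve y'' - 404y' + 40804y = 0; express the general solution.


Characteristic equation: r² - 404r + 40804 = 0, i.e. (r - 202)² = 0.
Repeated root r = 202; include an x factor for the second linearly independent solution.
General solution: y = (C₁ + C₂x)e^(202x).


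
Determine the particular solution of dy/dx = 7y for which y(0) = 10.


General solution of y' = 7y is y = Ce^(7x).
Apply y(0) = 10: C = 10.
Particular solution: y = 10e^(7x).


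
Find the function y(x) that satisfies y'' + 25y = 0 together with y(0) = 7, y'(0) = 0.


Characteristic roots of r² + 25 = 0 are ±5i, so y = C₁cos(5x) + C₂sin(5x).
Apply y(0) = 7: C₁ = 7. Differentiate and apply y'(0) = 0: 5·C₂ = 0, so C₂ = 0.
Particular solution: y = 7cos(5x).


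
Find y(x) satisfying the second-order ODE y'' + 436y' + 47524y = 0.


Characteristic equation: r² + 436r + 47524 = 0, i.e. (r + 218)² = 0.
Repeated root r = -218; include an x factor for the second linearly independent solution.
General solution: y = (C₁ + C₂x)e^(-218x).


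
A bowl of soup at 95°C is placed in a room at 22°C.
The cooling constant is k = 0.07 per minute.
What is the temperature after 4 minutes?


Newton's law: dT/dt = -k(T - T_a) has solution T(t) = T_a + (T₀ - T_a)e^(-kt).
Plug in T_a = 22, T₀ = 95, k = 0.07, t = 4: T(4) = 22 + (73)e^(-0.28) ≈ 77.2°C.


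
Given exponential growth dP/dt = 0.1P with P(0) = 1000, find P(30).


The ODE dP/dt = 0.1P has solution P(t) = P(0)e^(0.1t).
Substitute P(0) = 1000 and t = 30: P(30) = 1000 e^(3.00) ≈ 20086.


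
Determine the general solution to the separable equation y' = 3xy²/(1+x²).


Separate: dy/y² = 3x/(1+x²) dx.
Integrate LHS: ∫ dy/y² = -1/y.
Integrate RHS via u = 1+x²: (3/2)ln(1+x²) + C.
Result: -1/y = (3/2)ln(1+x²) + C.


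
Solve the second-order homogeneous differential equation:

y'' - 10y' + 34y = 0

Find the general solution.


Characteristic equation: r² - 10r + 34 = 0.
Discriminant is negative; roots r = 5 ± 3i (complex conjugate pair).
General solution uses e^(α x)(C₁ cos(β x) + C₂ sin(β x)): y = e^(5x)(C₁cos(3x) + C₂sin(3x)).


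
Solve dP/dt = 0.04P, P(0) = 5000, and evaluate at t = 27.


The ODE dP/dt = 0.04P has solution P(t) = P(0)e^(0.04t).
Substitute P(0) = 5000 and t = 27: P(27) = 5000 e^(1.08) ≈ 14723.


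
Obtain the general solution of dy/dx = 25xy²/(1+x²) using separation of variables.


Separate: dy/y² = 25x/(1+x²) dx.
Integrate LHS: ∫ dy/y² = -1/y.
Integrate RHS via u = 1+x²: (25/2)ln(1+x²) + C.
Result: -1/y = (25/2)ln(1+x²) + C.


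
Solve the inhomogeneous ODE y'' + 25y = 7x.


Homogeneous: r² + 25 = 0 ⇒ r = ±5i, y_h = C₁cos(5x) + C₂sin(5x).
Polynomial forcing; try y_p = Ax + B. Then y_p'' + 25 y_p = 25(Ax + B) = 7x, so B = 0 and A = 7/25.
General solution: y = C₁cos(5x) + C₂sin(5x) + (7/25)x.


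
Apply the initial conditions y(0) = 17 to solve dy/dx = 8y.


General solution of y' = 8y is y = Ce^(8x).
Apply y(0) = 17: C = 17.
Particular solution: y = 17e^(8x).


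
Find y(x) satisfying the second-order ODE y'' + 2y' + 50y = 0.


Characteristic equation: r² + 2r + 50 = 0.
Discriminant is negative; roots r = -1 ± 7i (complex conjugate pair).
General solution uses e^(α x)(C₁ cos(β x) + C₂ sin(β x)): y = e^(-x)(C₁cos(7x) + C₂sin(7x)).


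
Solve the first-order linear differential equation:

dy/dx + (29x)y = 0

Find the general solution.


P(x) = 29x ⇒ μ = e^((29/2)x²).
Q(x) = 0 so μ y is constant: y = Ce^(-(29/2)x²).


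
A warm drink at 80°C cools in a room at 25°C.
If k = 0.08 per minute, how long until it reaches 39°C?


From T(t) = T_a + (T₀ - T_a)e^(-kt), set T(t) = 39:
(39 - 25) / (80 - 25) = e^(-0.08t), so t = -ln(0.255)/0.08 ≈ 17.1 minutes.


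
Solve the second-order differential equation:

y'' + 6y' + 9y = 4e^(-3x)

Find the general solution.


Characteristic polynomial (r + 3)² = 0; repeated root r = -3.
y_h = (C₁ + C₂x)e^(-3x). Forcing matches the repeated root (resonance), so try y_p = Ax² e^(-3x).
Substitute and solve for A: 2A = 4, so A = 2.
General solution: y = (C₁ + C₂x + 2x²)e^(-3x).


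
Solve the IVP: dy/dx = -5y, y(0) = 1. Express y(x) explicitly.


General solution of y' = -5y is y = Ce^(-5x).
Apply y(0) = 1: C = 1.
Particular solution: y = e^(-5x).


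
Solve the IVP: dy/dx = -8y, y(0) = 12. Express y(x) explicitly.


General solution of y' = -8y is y = Ce^(-8x).
Apply y(0) = 12: C = 12.
Particular solution: y = 12e^(-8x).


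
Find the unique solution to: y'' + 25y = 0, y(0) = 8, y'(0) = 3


Characteristic roots of r² + 25 = 0 are ±5i, so y = C₁cos(5x) + C₂sin(5x).
Apply y(0) = 8: C₁ = 8. Differentiate and apply y'(0) = 3: 5·C₂ = 3, so C₂ = 3/5.
Particular solution: y = 8cos(5x) + (3/5)sin(5x).


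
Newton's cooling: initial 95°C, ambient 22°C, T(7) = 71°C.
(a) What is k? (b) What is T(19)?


Newton's law: T(t) = T_a + (T₀ - T_a)e^(-kt).
(a) Use T(7) = 71: (71 - 22)/(95 - 22) = e^(-k·7), so k = -ln(0.671)/7 ≈ 0.0569.
(b) Apply k to t = 19: T(19) = 22 + (73)e^(-1.082) ≈ 46.7°C.


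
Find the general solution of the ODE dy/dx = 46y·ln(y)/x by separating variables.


Separate: dy/[y ln(y)] = 46 dx/x.
Substitute u = ln(y): du/u = 46 dx/x.
Integrate: ln|ln(y)| = 46ln|x| + C₀, hence ln(y) = C·x^46.


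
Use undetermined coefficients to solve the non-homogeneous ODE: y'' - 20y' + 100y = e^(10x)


Characteristic polynomial (r - 10)² = 0; repeated root r = 10.
y_h = (C₁ + C₂x)e^(10x). Forcing matches the repeated root (resonance), so try y_p = Ax² e^(10x).
Substitute and solve for A: 2A = 1, so A = 1/2.
General solution: y = (C₁ + C₂x + (1/2)x²)e^(10x).


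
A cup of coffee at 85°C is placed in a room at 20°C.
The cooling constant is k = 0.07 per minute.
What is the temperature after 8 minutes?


Newton's law: dT/dt = -k(T - T_a) has solution T(t) = T_a + (T₀ - T_a)e^(-kt).
Plug in T_a = 20, T₀ = 85, k = 0.07, t = 8: T(8) = 20 + (65)e^(-0.56) ≈ 57.1°C.


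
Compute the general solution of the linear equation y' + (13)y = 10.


P(x) = 13, Q(x) = 10; integrating factor μ = e^(13x).
(μ y)' = 10e^(13x) ⇒ μ y = (10/13)e^(13x) + C.
Divide by μ: y = 10/13 + Ce^(-13x).


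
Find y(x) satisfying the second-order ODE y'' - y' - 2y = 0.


Characteristic equation: r² - r - 2 = 0.
Factor: (r - 2)(r + 1) = 0 ⇒ r = 2, -1 (distinct real).
General solution: y = C₁e^(2x) + C₂e^(-x).


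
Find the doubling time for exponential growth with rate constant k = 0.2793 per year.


Exponential growth: P(t) = P₀ e^(0.2793t). Set P(t)/P₀ = 2: e^(0.2793t) = 2.
Solve: t = ln(2)/0.2793 ≈ 2.48 years.


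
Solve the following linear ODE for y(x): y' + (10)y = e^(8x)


P(x) = 10 ⇒ μ = e^(10x).
(μ y)' = e^(18x) ⇒ μ y = e^(18x)/18 + C.
Divide by μ: y = (1/18)e^(8x) + Ce^(-10x).


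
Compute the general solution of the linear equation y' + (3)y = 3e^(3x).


P(x) = 3 ⇒ μ = e^(3x).
(μ y)' = 3e^(6x) ⇒ μ y = (3/6)e^(6x) + C.
Divide by μ: y = (1/2)e^(3x) + Ce^(-3x).


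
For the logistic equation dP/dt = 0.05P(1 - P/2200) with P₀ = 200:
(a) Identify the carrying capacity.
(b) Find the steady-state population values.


Logistic ODE dP/dt = 0.05P(1 - P/2200) has equilibria where dP/dt = 0, i.e. P = 0 or P = 2200.
The coefficient (1 - P/K) = 0 when P = K, identifying K = 2200 as the carrying capacity.
(a) K = 2200; (b) equilibria P = 0 and P = 2200.


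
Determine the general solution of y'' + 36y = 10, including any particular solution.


Homogeneous part: r² + 36 = 0 ⇒ r = ±6i, so y_h = C₁cos(6x) + C₂sin(6x).
Try constant y_p = A; plug in: 36A = 10 ⇒ A = 5/18.
General solution: y = C₁cos(6x) + C₂sin(6x) + 5/18.


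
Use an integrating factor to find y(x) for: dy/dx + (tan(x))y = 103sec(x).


P(x) = tan(x) ⇒ μ = e^(∫tan(x)dx) = sec(x).
(sec(x) y)' = 103sec²(x) ⇒ sec(x) y = 103tan(x) + C.
Multiply by cos(x): y = 103sin(x) + C·cos(x).


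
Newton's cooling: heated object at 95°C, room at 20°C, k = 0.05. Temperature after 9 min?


Newton's law: dT/dt = -k(T - T_a) has solution T(t) = T_a + (T₀ - T_a)e^(-kt).
Plug in T_a = 20, T₀ = 95, k = 0.05, t = 9: T(9) = 20 + (75)e^(-0.45) ≈ 67.8°C.


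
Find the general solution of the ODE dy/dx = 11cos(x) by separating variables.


g(y) = 1, so integrate directly: y = ∫ 11cos(x) dx = 11sin(x) + C.


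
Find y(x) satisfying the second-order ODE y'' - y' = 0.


Characteristic equation: r² - r = 0.
Factor: (r - 0)(r - 1) = 0 ⇒ r = 0, 1 (distinct real).
General solution: y = C₁ + C₂e^(x).


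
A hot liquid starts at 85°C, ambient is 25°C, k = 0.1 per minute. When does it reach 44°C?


From T(t) = T_a + (T₀ - T_a)e^(-kt), set T(t) = 44:
(44 - 25) / (85 - 25) = e^(-0.1t), so t = -ln(0.317)/0.1 ≈ 11.5 minutes.


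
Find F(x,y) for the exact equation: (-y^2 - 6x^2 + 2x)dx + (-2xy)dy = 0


Check exactness: ∂M/∂y = -2y and ∂N/∂x = -2y; equal, so the equation is exact.
Integrate M with respect to x (treating y as constant): ∫M dx = -xy^2 - 2x^3 + x^2 + h(y).
Differentiate w.r.t. y and set equal to N: all terms match, so h'(y) = 0 and h is a constant absorbed into C.
General solution: -xy^2 - 2x^3 + x^2 = C.


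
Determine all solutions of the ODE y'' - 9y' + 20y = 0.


Characteristic equation: r² - 9r + 20 = 0.
Factor: (r - 5)(r - 4) = 0 ⇒ r = 5, 4 (distinct real).
General solution: y = C₁e^(5x) + C₂e^(4x).


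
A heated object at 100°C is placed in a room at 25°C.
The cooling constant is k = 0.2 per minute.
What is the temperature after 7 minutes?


Newton's law: dT/dt = -k(T - T_a) has solution T(t) = T_a + (T₀ - T_a)e^(-kt).
Plug in T_a = 25, T₀ = 100, k = 0.2, t = 7: T(7) = 25 + (75)e^(-1.40) ≈ 43.5°C.


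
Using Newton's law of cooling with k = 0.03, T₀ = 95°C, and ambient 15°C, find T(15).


Newton's law: dT/dt = -k(T - T_a) has solution T(t) = T_a + (T₀ - T_a)e^(-kt).
Plug in T_a = 15, T₀ = 95, k = 0.03, t = 15: T(15) = 15 + (80)e^(-0.45) ≈ 66.0°C.


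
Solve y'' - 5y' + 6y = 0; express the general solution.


Characteristic equation: r² - 5r + 6 = 0.
Factor: (r - 2)(r - 3) = 0 ⇒ r = 2, 3 (distinct real).
General solution: y = C₁e^(2x) + C₂e^(3x).


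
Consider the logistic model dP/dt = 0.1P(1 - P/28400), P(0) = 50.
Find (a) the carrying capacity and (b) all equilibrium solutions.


Logistic ODE dP/dt = 0.1P(1 - P/28400) has equilibria where dP/dt = 0, i.e. P = 0 or P = 28400.
The coefficient (1 - P/K) = 0 when P = K, identifying K = 28400 as the carrying capacity.
(a) K = 28400; (b) equilibria P = 0 and P = 28400.


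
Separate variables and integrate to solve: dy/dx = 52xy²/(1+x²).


Separate: dy/y² = 52x/(1+x²) dx.
Integrate LHS: ∫ dy/y² = -1/y.
Integrate RHS via u = 1+x²: 26ln(1+x²) + C.
Result: -1/y = 26ln(1+x²) + C.


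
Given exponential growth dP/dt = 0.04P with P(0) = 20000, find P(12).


The ODE dP/dt = 0.04P has solution P(t) = P(0)e^(0.04t).
Substitute P(0) = 20000 and t = 12: P(12) = 20000 e^(0.48) ≈ 32321.


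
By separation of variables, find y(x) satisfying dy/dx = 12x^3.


Integrate both sides with respect to x: y = ∫ 12x^3 dx = 3x^4 + C.


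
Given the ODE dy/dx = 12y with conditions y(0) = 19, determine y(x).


General solution of y' = 12y is y = Ce^(12x).
Apply y(0) = 19: C = 19.
Particular solution: y = 19e^(12x).


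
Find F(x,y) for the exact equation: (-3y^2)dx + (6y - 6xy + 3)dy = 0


Check exactness: ∂M/∂y = -6y and ∂N/∂x = -6y; equal, so the equation is exact.
Integrate M with respect to x (treating y as constant): ∫M dx = -3xy^2 + h(y).
Differentiate w.r.t. y and set equal to N: the x-dependent terms already match, leaving h'(y) = 6y + 3. Integrate: h(y) = 3y^2 + 3y.
So F(x,y) = 3y^2 - 3xy^2 + 3y.
General solution: 3y^2 - 3xy^2 + 3y = C.


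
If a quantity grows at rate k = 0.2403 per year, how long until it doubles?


Exponential growth: P(t) = P₀ e^(0.2403t). Set P(t)/P₀ = 2: e^(0.2403t) = 2.
Solve: t = ln(2)/0.2403 ≈ 2.88 years.


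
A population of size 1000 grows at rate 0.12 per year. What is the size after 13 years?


The ODE dP/dt = 0.12P has solution P(t) = P(0)e^(0.12t).
Substitute P(0) = 1000 and t = 13: P(13) = 1000 e^(1.56) ≈ 4759.


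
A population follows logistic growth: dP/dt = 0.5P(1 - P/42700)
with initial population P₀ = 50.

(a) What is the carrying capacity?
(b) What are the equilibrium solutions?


Logistic ODE dP/dt = 0.5P(1 - P/42700) has equilibria where dP/dt = 0, i.e. P = 0 or P = 42700.
The coefficient (1 - P/K) = 0 when P = K, identifying K = 42700 as the carrying capacity.
(a) K = 42700; (b) equilibria P = 0 and P = 42700.


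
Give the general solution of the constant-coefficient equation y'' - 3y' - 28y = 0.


Characteristic equation: r² - 3r - 28 = 0.
Factor: (r - 7)(r + 4) = 0 ⇒ r = 7, -4 (distinct real).
General solution: y = C₁e^(7x) + C₂e^(-4x).


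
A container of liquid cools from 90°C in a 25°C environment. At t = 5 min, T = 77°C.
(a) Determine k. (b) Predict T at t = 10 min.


Newton's law: T(t) = T_a + (T₀ - T_a)e^(-kt).
(a) Use T(5) = 77: (77 - 25)/(90 - 25) = e^(-k·5), so k = -ln(0.800)/5 ≈ 0.0446.
(b) Apply k to t = 10: T(10) = 25 + (65)e^(-0.446) ≈ 66.6°C.


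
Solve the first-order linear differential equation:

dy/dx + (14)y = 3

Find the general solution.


P(x) = 14, Q(x) = 3; integrating factor μ = e^(14x).
(μ y)' = 3e^(14x) ⇒ μ y = (3/14)e^(14x) + C.
Divide by μ: y = 3/14 + Ce^(-14x).


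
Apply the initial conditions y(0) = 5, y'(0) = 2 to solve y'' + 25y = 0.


Characteristic roots of r² + 25 = 0 are ±5i, so y = C₁cos(5x) + C₂sin(5x).
Apply y(0) = 5: C₁ = 5. Differentiate and apply y'(0) = 2: 5·C₂ = 2, so C₂ = 2/5.
Particular solution: y = 5cos(5x) + (2/5)sin(5x).


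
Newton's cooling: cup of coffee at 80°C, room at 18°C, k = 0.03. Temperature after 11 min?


Newton's law: dT/dt = -k(T - T_a) has solution T(t) = T_a + (T₀ - T_a)e^(-kt).
Plug in T_a = 18, T₀ = 80, k = 0.03, t = 11: T(11) = 18 + (62)e^(-0.33) ≈ 62.6°C.


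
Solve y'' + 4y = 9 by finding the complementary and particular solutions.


Homogeneous part: r² + 4 = 0 ⇒ r = ±2i, so y_h = C₁cos(2x) + C₂sin(2x).
Try constant y_p = A; plug in: 4A = 9 ⇒ A = 9/4.
General solution: y = C₁cos(2x) + C₂sin(2x) + 9/4.


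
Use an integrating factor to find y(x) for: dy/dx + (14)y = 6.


P(x) = 14, Q(x) = 6; integrating factor μ = e^(14x).
(μ y)' = 6e^(14x) ⇒ μ y = (3/7)e^(14x) + C.
Divide by μ: y = 3/7 + Ce^(-14x).


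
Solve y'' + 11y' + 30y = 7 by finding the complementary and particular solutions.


Characteristic roots of r² + 11r + 30 = 0 are -5, -6.
y_h = C₁e^(-5x) + C₂e^(-6x).
Constant forcing; try y_p = A. Then 30A = 7 ⇒ A = 7/30.
General solution: y = C₁e^(-5x) + C₂e^(-6x) + 7/30.


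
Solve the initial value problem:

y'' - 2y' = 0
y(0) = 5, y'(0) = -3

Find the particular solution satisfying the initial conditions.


Characteristic roots of r² - 2r = 0 are 2, 0.
General solution y = c₁ e^(2x) + c₂.
Apply y(0) = 5: c₁ + c₂ = 5. Apply y'(0) = -3: 2 c₁ + 0 c₂ = -3.
Solve: c₁ = -3/2, c₂ = 13/2.
Particular solution: y = -(3/2)e^(2x) + 13/2.


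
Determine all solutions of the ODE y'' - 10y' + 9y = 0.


Characteristic equation: r² - 10r + 9 = 0.
Factor: (r - 1)(r - 9) = 0 ⇒ r = 1, 9 (distinct real).
General solution: y = C₁e^(x) + C₂e^(9x).


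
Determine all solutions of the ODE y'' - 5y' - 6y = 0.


Characteristic equation: r² - 5r - 6 = 0.
Factor: (r - 6)(r + 1) = 0 ⇒ r = 6, -1 (distinct real).
General solution: y = C₁e^(6x) + C₂e^(-x).


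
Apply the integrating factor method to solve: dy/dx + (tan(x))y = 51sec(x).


P(x) = tan(x) ⇒ μ = e^(∫tan(x)dx) = sec(x).
(sec(x) y)' = 51sec²(x) ⇒ sec(x) y = 51tan(x) + C.
Multiply by cos(x): y = 51sin(x) + C·cos(x).


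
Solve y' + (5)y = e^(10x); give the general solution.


P(x) = 5 ⇒ μ = e^(5x).
(μ y)' = e^(15x) ⇒ μ y = e^(15x)/15 + C.
Divide by μ: y = (1/15)e^(10x) + Ce^(-5x).


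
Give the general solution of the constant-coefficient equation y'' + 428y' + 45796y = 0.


Characteristic equation: r² + 428r + 45796 = 0, i.e. (r + 214)² = 0.
Repeated root r = -214; include an x factor for the second linearly independent solution.
General solution: y = (C₁ + C₂x)e^(-214x).


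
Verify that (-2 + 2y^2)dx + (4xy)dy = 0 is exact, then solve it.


Check exactness: ∂M/∂y = 4y and ∂N/∂x = 4y; equal, so the equation is exact.
Integrate M with respect to x (treating y as constant): ∫M dx = -2x + 2xy^2 + h(y).
Differentiate w.r.t. y and set equal to N: all terms match, so h'(y) = 0 and h is a constant absorbed into C.
General solution: -2x + 2xy^2 = C.


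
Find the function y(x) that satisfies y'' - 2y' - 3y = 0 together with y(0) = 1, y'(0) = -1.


Characteristic roots of r² - 2r - 3 = 0 are 3, -1.
General solution y = c₁ e^(3x) + c₂ e^(-x).
Apply y(0) = 1: c₁ + c₂ = 1. Apply y'(0) = -1: 3 c₁ - 1 c₂ = -1.
Solve: c₁ = 0, c₂ = 1.
Particular solution: y = 0e^(3x) + e^(-x).


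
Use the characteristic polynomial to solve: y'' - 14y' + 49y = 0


Characteristic equation: r² - 14r + 49 = 0, i.e. (r - 7)² = 0.
Repeated root r = 7; include an x factor for the second linearly independent solution.
General solution: y = (C₁ + C₂x)e^(7x).


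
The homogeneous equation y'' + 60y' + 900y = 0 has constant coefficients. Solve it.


Characteristic equation: r² + 60r + 900 = 0, i.e. (r + 30)² = 0.
Repeated root r = -30; include an x factor for the second linearly independent solution.
General solution: y = (C₁ + C₂x)e^(-30x).


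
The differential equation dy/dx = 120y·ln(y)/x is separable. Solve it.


Separate: dy/[y ln(y)] = 120 dx/x.
Substitute u = ln(y): du/u = 120 dx/x.
Integrate: ln|ln(y)| = 120ln|x| + C₀, hence ln(y) = C·x^120.


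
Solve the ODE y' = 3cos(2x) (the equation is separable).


g(y) = 1, so integrate directly: y = ∫ 3cos(2x) dx = (3/2)sin(2x) + C.


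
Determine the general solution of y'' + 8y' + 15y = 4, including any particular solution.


Characteristic roots of r² + 8r + 15 = 0 are -5, -3.
y_h = C₁e^(-5x) + C₂e^(-3x).
Constant forcing; try y_p = A. Then 15A = 4 ⇒ A = 4/15.
General solution: y = C₁e^(-5x) + C₂e^(-3x) + 4/15.


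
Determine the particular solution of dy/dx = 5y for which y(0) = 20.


General solution of y' = 5y is y = Ce^(5x).
Apply y(0) = 20: C = 20.
Particular solution: y = 20e^(5x).


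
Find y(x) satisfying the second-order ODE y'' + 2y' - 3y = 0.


Characteristic equation: r² + 2r - 3 = 0.
Factor: (r - 1)(r + 3) = 0 ⇒ r = 1, -3 (distinct real).
General solution: y = C₁e^(x) + C₂e^(-3x).


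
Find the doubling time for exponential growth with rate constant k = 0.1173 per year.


Exponential growth: P(t) = P₀ e^(0.1173t). Set P(t)/P₀ = 2: e^(0.1173t) = 2.
Solve: t = ln(2)/0.1173 ≈ 5.91 years.


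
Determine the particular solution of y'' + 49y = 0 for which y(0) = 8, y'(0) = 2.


Characteristic roots of r² + 49 = 0 are ±7i, so y = C₁cos(7x) + C₂sin(7x).
Apply y(0) = 8: C₁ = 8. Differentiate and apply y'(0) = 2: 7·C₂ = 2, so C₂ = 2/7.
Particular solution: y = 8cos(7x) + (2/7)sin(7x).


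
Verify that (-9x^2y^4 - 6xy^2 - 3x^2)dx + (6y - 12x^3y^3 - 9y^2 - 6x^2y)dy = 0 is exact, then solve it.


Check exactness: ∂M/∂y = -36x^2y^3 - 12xy and ∂N/∂x = -36x^2y^3 - 12xy; equal, so the equation is exact.
Integrate M with respect to x (treating y as constant): ∫M dx = -3x^3y^4 - 3x^2y^2 - x^3 + h(y).
Differentiate w.r.t. y and set equal to N: the x-dependent terms already match, leaving h'(y) = 6y - 9y^2. Integrate: h(y) = 3y^2 - 3y^3.
So F(x,y) = 3y^2 - 3x^3y^4 - 3y^3 - 3x^2y^2 - x^3.
General solution: 3y^2 - 3x^3y^4 - 3y^3 - 3x^2y^2 - x^3 = C.


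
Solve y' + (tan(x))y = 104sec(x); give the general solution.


P(x) = tan(x) ⇒ μ = e^(∫tan(x)dx) = sec(x).
(sec(x) y)' = 104sec²(x) ⇒ sec(x) y = 104tan(x) + C.
Multiply by cos(x): y = 104sin(x) + C·cos(x).


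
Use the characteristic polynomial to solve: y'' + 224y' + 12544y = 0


Characteristic equation: r² + 224r + 12544 = 0, i.e. (r + 112)² = 0.
Repeated root r = -112; include an x factor for the second linearly independent solution.
General solution: y = (C₁ + C₂x)e^(-112x).


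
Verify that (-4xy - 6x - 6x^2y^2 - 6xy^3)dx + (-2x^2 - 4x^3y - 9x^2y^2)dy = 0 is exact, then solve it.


Check exactness: ∂M/∂y = -4x - 12x^2y - 18xy^2 and ∂N/∂x = -4x - 12x^2y - 18xy^2; equal, so the equation is exact.
Integrate M with respect to x (treating y as constant): ∫M dx = -2x^2y - 3x^2 - 2x^3y^2 - 3x^2y^3 + h(y).
Differentiate w.r.t. y and set equal to N: all terms match, so h'(y) = 0 and h is a constant absorbed into C.
General solution: -2x^2y - 3x^2 - 2x^3y^2 - 3x^2y^3 = C.


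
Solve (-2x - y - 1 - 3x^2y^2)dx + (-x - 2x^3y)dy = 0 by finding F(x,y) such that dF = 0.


Check exactness: ∂M/∂y = -1 - 6x^2y and ∂N/∂x = -1 - 6x^2y; equal, so the equation is exact.
Integrate M with respect to x (treating y as constant): ∫M dx = -x^2 - xy - x - x^3y^2 + h(y).
Differentiate w.r.t. y and set equal to N: all terms match, so h'(y) = 0 and h is a constant absorbed into C.
General solution: -x^2 - xy - x - x^3y^2 = C.


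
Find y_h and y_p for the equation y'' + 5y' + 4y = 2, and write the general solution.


Characteristic roots of r² + 5r + 4 = 0 are -4, -1.
y_h = C₁e^(-4x) + C₂e^(-x).
Constant forcing; try y_p = A. Then 4A = 2 ⇒ A = 1/2.
General solution: y = C₁e^(-4x) + C₂e^(-x) + 1/2.


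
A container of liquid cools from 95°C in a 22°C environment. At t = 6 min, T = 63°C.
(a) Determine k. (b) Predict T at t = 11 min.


Newton's law: T(t) = T_a + (T₀ - T_a)e^(-kt).
(a) Use T(6) = 63: (63 - 22)/(95 - 22) = e^(-k·6), so k = -ln(0.562)/6 ≈ 0.0961.
(b) Apply k to t = 11: T(11) = 22 + (73)e^(-1.058) ≈ 47.4°C.


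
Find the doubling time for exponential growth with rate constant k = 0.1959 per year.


Exponential growth: P(t) = P₀ e^(0.1959t). Set P(t)/P₀ = 2: e^(0.1959t) = 2.
Solve: t = ln(2)/0.1959 ≈ 3.54 years.


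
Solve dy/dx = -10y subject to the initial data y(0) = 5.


General solution of y' = -10y is y = Ce^(-10x).
Apply y(0) = 5: C = 5.
Particular solution: y = 5e^(-10x).


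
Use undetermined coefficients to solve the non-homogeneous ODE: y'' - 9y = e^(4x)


Characteristic roots of r² - 9 = 0 are -3, 3.
y_h = C₁e^(-3x) + C₂e^(3x).
Forcing exponent 4 is not a characteristic root; try y_p = Ae^(4x).
Substitute: A·(16 + (0)·4 + (-9)) = A·7 = 1, so A = 1/7.
General solution: y = C₁e^(-3x) + C₂e^(3x) + (1/7)e^(4x).


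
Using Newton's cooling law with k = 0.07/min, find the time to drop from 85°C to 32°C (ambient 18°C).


From T(t) = T_a + (T₀ - T_a)e^(-kt), set T(t) = 32:
(32 - 18) / (85 - 18) = e^(-0.07t), so t = -ln(0.209)/0.07 ≈ 22.4 minutes.


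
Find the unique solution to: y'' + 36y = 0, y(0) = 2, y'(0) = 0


Characteristic roots of r² + 36 = 0 are ±6i, so y = C₁cos(6x) + C₂sin(6x).
Apply y(0) = 2: C₁ = 2. Differentiate and apply y'(0) = 0: 6·C₂ = 0, so C₂ = 0.
Particular solution: y = 2cos(6x).


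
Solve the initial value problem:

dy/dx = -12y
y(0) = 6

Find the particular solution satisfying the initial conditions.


General solution of y' = -12y is y = Ce^(-12x).
Apply y(0) = 6: C = 6.
Particular solution: y = 6e^(-12x).


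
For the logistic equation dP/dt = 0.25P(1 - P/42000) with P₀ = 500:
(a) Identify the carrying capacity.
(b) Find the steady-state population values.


Logistic ODE dP/dt = 0.25P(1 - P/42000) has equilibria where dP/dt = 0, i.e. P = 0 or P = 42000.
The coefficient (1 - P/K) = 0 when P = K, identifying K = 42000 as the carrying capacity.
(a) K = 42000; (b) equilibria P = 0 and P = 42000.


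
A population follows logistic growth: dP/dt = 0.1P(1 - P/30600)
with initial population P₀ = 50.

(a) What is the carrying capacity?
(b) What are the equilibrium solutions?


Logistic ODE dP/dt = 0.1P(1 - P/30600) has equilibria where dP/dt = 0, i.e. P = 0 or P = 30600.
The coefficient (1 - P/K) = 0 when P = K, identifying K = 30600 as the carrying capacity.
(a) K = 30600; (b) equilibria P = 0 and P = 30600.


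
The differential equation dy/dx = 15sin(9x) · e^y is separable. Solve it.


Separate: e^(-y) dy = 15sin(9x) dx.
Integrate: -e^(-y) = -(5/3)cos(9x) + C₀.
Rearrange: e^(-y) = (5/3)cos(9x) + C.


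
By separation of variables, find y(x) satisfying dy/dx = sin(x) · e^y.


Separate: e^(-y) dy = sin(x) dx.
Integrate: -e^(-y) = -cos(x) + C₀.
Rearrange: e^(-y) = cos(x) + C.


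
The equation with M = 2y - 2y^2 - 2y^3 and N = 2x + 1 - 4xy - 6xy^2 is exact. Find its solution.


Check exactness: ∂M/∂y = 2 - 4y - 6y^2 and ∂N/∂x = 2 - 4y - 6y^2; equal, so the equation is exact.
Integrate M with respect to x (treating y as constant): ∫M dx = 2xy - 2xy^2 - 2xy^3 + h(y).
Differentiate w.r.t. y and set equal to N: the x-dependent terms already match, leaving h'(y) = 1. Integrate: h(y) = y.
So F(x,y) = 2xy + y - 2xy^2 - 2xy^3.
General solution: 2xy + y - 2xy^2 - 2xy^3 = C.


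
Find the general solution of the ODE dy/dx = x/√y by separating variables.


Separate: √y dy = x dx.
Integrate: (2/3)y^(3/2) = (1/2)x² + C.


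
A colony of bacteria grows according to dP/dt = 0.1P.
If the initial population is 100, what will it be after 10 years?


The ODE dP/dt = 0.1P has solution P(t) = P(0)e^(0.1t).
Substitute P(0) = 100 and t = 10: P(10) = 100 e^(1.00) ≈ 272.


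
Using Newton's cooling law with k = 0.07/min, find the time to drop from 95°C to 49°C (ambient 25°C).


From T(t) = T_a + (T₀ - T_a)e^(-kt), set T(t) = 49:
(49 - 25) / (95 - 25) = e^(-0.07t), so t = -ln(0.343)/0.07 ≈ 15.3 minutes.


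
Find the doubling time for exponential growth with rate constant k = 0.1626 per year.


Exponential growth: P(t) = P₀ e^(0.1626t). Set P(t)/P₀ = 2: e^(0.1626t) = 2.
Solve: t = ln(2)/0.1626 ≈ 4.26 years.


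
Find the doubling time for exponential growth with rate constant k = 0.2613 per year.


Exponential growth: P(t) = P₀ e^(0.2613t). Set P(t)/P₀ = 2: e^(0.2613t) = 2.
Solve: t = ln(2)/0.2613 ≈ 2.65 years.


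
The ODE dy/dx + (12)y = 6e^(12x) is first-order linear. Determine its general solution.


P(x) = 12 ⇒ μ = e^(12x).
(μ y)' = 6e^(24x) ⇒ μ y = (6/24)e^(24x) + C.
Divide by μ: y = (1/4)e^(12x) + Ce^(-12x).


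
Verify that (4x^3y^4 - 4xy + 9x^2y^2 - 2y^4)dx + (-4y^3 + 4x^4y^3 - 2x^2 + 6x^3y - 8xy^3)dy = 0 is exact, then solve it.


Check exactness: ∂M/∂y = 16x^3y^3 - 4x + 18x^2y - 8y^3 and ∂N/∂x = 16x^3y^3 - 4x + 18x^2y - 8y^3; equal, so the equation is exact.
Integrate M with respect to x (treating y as constant): ∫M dx = x^4y^4 - 2x^2y + 3x^3y^2 - 2xy^4 + h(y).
Differentiate w.r.t. y and set equal to N: the x-dependent terms already match, leaving h'(y) = -4y^3. Integrate: h(y) = -y^4.
So F(x,y) = -y^4 + x^4y^4 - 2x^2y + 3x^3y^2 - 2xy^4.
General solution: -y^4 + x^4y^4 - 2x^2y + 3x^3y^2 - 2xy^4 = C.


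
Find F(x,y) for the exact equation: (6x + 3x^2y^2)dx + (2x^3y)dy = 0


Check exactness: ∂M/∂y = 6x^2y and ∂N/∂x = 6x^2y; equal, so the equation is exact.
Integrate M with respect to x (treating y as constant): ∫M dx = 3x^2 + x^3y^2 + h(y).
Differentiate w.r.t. y and set equal to N: all terms match, so h'(y) = 0 and h is a constant absorbed into C.
General solution: 3x^2 + x^3y^2 = C.


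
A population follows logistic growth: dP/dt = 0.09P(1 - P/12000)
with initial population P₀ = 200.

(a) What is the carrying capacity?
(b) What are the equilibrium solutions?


Logistic ODE dP/dt = 0.09P(1 - P/12000) has equilibria where dP/dt = 0, i.e. P = 0 or P = 12000.
The coefficient (1 - P/K) = 0 when P = K, identifying K = 12000 as the carrying capacity.
(a) K = 12000; (b) equilibria P = 0 and P = 12000.


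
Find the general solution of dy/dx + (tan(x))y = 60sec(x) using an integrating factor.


P(x) = tan(x) ⇒ μ = e^(∫tan(x)dx) = sec(x).
(sec(x) y)' = 60sec²(x) ⇒ sec(x) y = 60tan(x) + C.
Multiply by cos(x): y = 60sin(x) + C·cos(x).


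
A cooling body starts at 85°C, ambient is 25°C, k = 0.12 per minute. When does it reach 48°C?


From T(t) = T_a + (T₀ - T_a)e^(-kt), set T(t) = 48:
(48 - 25) / (85 - 25) = e^(-0.12t), so t = -ln(0.383)/0.12 ≈ 8.0 minutes.


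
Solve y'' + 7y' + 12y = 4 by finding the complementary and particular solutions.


Characteristic roots of r² + 7r + 12 = 0 are -3, -4.
y_h = C₁e^(-3x) + C₂e^(-4x).
Constant forcing; try y_p = A. Then 12A = 4 ⇒ A = 1/3.
General solution: y = C₁e^(-3x) + C₂e^(-4x) + 1/3.


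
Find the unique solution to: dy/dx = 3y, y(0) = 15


General solution of y' = 3y is y = Ce^(3x).
Apply y(0) = 15: C = 15.
Particular solution: y = 15e^(3x).


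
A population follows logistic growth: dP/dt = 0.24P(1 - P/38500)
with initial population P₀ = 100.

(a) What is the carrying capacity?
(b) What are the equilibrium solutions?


Logistic ODE dP/dt = 0.24P(1 - P/38500) has equilibria where dP/dt = 0, i.e. P = 0 or P = 38500.
The coefficient (1 - P/K) = 0 when P = K, identifying K = 38500 as the carrying capacity.
(a) K = 38500; (b) equilibria P = 0 and P = 38500.


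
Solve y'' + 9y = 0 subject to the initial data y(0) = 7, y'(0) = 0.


Characteristic roots of r² + 9 = 0 are ±3i, so y = C₁cos(3x) + C₂sin(3x).
Apply y(0) = 7: C₁ = 7. Differentiate and apply y'(0) = 0: 3·C₂ = 0, so C₂ = 0.
Particular solution: y = 7cos(3x).


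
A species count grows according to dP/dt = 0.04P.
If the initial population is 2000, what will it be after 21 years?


The ODE dP/dt = 0.04P has solution P(t) = P(0)e^(0.04t).
Substitute P(0) = 2000 and t = 21: P(21) = 2000 e^(0.84) ≈ 4633.


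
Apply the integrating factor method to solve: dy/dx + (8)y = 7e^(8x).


P(x) = 8 ⇒ μ = e^(8x).
(μ y)' = 7e^(16x) ⇒ μ y = (7/16)e^(16x) + C.
Divide by μ: y = (7/16)e^(8x) + Ce^(-8x).


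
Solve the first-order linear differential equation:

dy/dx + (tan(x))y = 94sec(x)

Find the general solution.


P(x) = tan(x) ⇒ μ = e^(∫tan(x)dx) = sec(x).
(sec(x) y)' = 94sec²(x) ⇒ sec(x) y = 94tan(x) + C.
Multiply by cos(x): y = 94sin(x) + C·cos(x).


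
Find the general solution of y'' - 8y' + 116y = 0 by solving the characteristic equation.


Characteristic equation: r² - 8r + 116 = 0.
Discriminant is negative; roots r = 4 ± 10i (complex conjugate pair).
General solution uses e^(α x)(C₁ cos(β x) + C₂ sin(β x)): y = e^(4x)(C₁cos(10x) + C₂sin(10x)).


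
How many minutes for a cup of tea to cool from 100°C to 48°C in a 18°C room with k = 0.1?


From T(t) = T_a + (T₀ - T_a)e^(-kt), set T(t) = 48:
(48 - 18) / (100 - 18) = e^(-0.1t), so t = -ln(0.366)/0.1 ≈ 10.1 minutes.


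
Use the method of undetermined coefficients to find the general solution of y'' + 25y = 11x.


Homogeneous: r² + 25 = 0 ⇒ r = ±5i, y_h = C₁cos(5x) + C₂sin(5x).
Polynomial forcing; try y_p = Ax + B. Then y_p'' + 25 y_p = 25(Ax + B) = 11x, so B = 0 and A = 11/25.
General solution: y = C₁cos(5x) + C₂sin(5x) + (11/25)x.


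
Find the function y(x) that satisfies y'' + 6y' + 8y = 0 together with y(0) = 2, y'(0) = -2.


Characteristic roots of r² + 6r + 8 = 0 are -4, -2.
General solution y = c₁ e^(-4x) + c₂ e^(-2x).
Apply y(0) = 2: c₁ + c₂ = 2. Apply y'(0) = -2: -4 c₁ - 2 c₂ = -2.
Solve: c₁ = -1, c₂ = 3.
Particular solution: y = -e^(-4x) + 3e^(-2x).


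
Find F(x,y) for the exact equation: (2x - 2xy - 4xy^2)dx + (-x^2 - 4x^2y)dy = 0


Check exactness: ∂M/∂y = -2x - 8xy and ∂N/∂x = -2x - 8xy; equal, so the equation is exact.
Integrate M with respect to x (treating y as constant): ∫M dx = x^2 - x^2y - 2x^2y^2 + h(y).
Differentiate w.r.t. y and set equal to N: all terms match, so h'(y) = 0 and h is a constant absorbed into C.
General solution: x^2 - x^2y - 2x^2y^2 = C.


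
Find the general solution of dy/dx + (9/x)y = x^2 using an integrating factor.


P(x) = 9/x ⇒ μ = x^9.
(x^9 y)' = x^11 ⇒ x^9 y = x^12/(12) + C.
Solve for y: y = (1/12)x^3 + C/x^9.


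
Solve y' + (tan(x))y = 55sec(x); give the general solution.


P(x) = tan(x) ⇒ μ = e^(∫tan(x)dx) = sec(x).
(sec(x) y)' = 55sec²(x) ⇒ sec(x) y = 55tan(x) + C.
Multiply by cos(x): y = 55sin(x) + C·cos(x).


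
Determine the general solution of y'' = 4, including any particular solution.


Characteristic polynomial (r - 0)² = 0; repeated root r = 0.
y_h = (C₁ + C₂x). Forcing matches the repeated root (resonance), so try y_p = Ax².
Substitute and solve for A: 2A = 4, so A = 2.
General solution: y = C₁ + C₂x + 2x².


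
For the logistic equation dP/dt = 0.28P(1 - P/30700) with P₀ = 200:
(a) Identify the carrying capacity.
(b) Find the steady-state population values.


Logistic ODE dP/dt = 0.28P(1 - P/30700) has equilibria where dP/dt = 0, i.e. P = 0 or P = 30700.
The coefficient (1 - P/K) = 0 when P = K, identifying K = 30700 as the carrying capacity.
(a) K = 30700; (b) equilibria P = 0 and P = 30700.


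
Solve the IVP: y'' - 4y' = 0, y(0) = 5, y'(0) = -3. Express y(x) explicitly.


Characteristic roots of r² - 4r = 0 are 0, 4.
General solution y = c₁ + c₂ e^(4x).
Apply y(0) = 5: c₁ + c₂ = 5. Apply y'(0) = -3: 0 c₁ + 4 c₂ = -3.
Solve: c₁ = 23/4, c₂ = -3/4.
Particular solution: y = 23/4 - (3/4)e^(4x).


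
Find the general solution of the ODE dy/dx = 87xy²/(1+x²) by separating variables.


Separate: dy/y² = 87x/(1+x²) dx.
Integrate LHS: ∫ dy/y² = -1/y.
Integrate RHS via u = 1+x²: (87/2)ln(1+x²) + C.
Result: -1/y = (87/2)ln(1+x²) + C.


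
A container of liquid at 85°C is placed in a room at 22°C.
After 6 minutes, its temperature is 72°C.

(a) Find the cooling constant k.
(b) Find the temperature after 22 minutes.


Newton's law: T(t) = T_a + (T₀ - T_a)e^(-kt).
(a) Use T(6) = 72: (72 - 22)/(85 - 22) = e^(-k·6), so k = -ln(0.794)/6 ≈ 0.0385.
(b) Apply k to t = 22: T(22) = 22 + (63)e^(-0.847) ≈ 49.0°C.
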